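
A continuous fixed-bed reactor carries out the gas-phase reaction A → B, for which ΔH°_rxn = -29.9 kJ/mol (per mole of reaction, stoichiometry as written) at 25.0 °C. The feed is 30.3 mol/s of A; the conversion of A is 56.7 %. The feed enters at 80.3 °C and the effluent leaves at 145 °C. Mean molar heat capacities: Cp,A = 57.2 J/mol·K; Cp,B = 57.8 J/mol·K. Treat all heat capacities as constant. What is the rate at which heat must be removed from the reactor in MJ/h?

Q_out = 1440 MJ/h

Extent of reaction ξ = 0.567 × 30.3 = 17.18 mol/s
Reaction term: ξ·ΔH°_rxn = 17.18 × -29.9 = -513.68 kJ/s
Sensible, feed 80.3→25 °C: -95.844 kJ/s
Outlet flows (mol/s): A 13.12, B 17.18
Sensible, products 25→145 °C: 209.22 kJ/s
Q = ΔH = -400.31 kJ/s = -400.31 kW
Heat removed = 1441.1 MJ/h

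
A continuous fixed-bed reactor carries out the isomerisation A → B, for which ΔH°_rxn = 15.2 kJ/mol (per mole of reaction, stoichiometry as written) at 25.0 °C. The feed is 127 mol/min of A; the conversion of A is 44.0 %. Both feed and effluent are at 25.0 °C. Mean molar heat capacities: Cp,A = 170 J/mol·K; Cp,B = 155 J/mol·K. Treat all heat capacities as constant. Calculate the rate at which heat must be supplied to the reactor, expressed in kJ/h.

Q_in = 51000 kJ/h

Extent of reaction ξ = 0.440 × 127 = 55.88 mol/min
Reaction term: ξ·ΔH°_rxn = 55.88 × 15.2 = 849.38 kJ/min
Q = ΔH = 849.38 kJ/min = 14.156 kW
Heat supplied = 50963 kJ/h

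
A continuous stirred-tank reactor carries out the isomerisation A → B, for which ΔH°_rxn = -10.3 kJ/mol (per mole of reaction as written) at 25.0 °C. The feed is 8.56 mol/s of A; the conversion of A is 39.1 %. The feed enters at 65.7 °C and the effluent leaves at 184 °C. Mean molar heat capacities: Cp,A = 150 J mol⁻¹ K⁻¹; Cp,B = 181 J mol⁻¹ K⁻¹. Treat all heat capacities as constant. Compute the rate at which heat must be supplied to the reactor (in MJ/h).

Extent of reaction ξ = 0.391 × 8.56 = 3.347 mol/s
Reaction term: ξ·ΔH°_rxn = 3.347 × -10.3 = -34.474 kJ/s
Sensible, feed 65.7→25 °C: -52.259 kJ/s
Outlet flows (mol/s): A 5.213, B 3.347
Sensible, products 25→184 °C: 220.65 kJ/s
Q = ΔH = 133.92 kJ/s = 133.92 kW
Heat supplied = 482.11 MJ/h

Q_in = 482 MJ/h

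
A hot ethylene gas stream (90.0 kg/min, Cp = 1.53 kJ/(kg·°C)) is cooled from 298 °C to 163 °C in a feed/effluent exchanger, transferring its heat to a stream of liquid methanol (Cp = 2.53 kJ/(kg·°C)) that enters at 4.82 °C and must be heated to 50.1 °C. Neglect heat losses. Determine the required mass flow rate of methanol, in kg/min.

Heat released by hot stream: Q = 90.0 × 1.53 × (298 − 163) = 18590 kJ/min
Energy balance on cold side (adiabatic exchanger): Q = ṁ_c·Cp_c·(T_c,out − T_c,in)
ṁ_c = 18590 / [2.53 × (50.1 − 4.82)] = 162.27 kg/min

ṁ_c = 162 kg/min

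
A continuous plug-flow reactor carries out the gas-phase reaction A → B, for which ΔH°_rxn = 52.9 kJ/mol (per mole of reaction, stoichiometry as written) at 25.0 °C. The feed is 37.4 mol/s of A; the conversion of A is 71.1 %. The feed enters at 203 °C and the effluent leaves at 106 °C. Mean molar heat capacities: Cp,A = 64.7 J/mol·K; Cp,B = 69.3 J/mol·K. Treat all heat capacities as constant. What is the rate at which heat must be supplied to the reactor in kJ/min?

Extent of reaction ξ = 0.711 × 37.4 = 26.591 mol/s
Reaction term: ξ·ΔH°_rxn = 26.591 × 52.9 = 1406.7 kJ/s
Sensible, feed 203→25 °C: -430.72 kJ/s
Outlet flows (mol/s): A 10.809, B 26.591
Sensible, products 25→106 °C: 205.91 kJ/s
Q = ΔH = 1181.9 kJ/s = 1181.9 kW
Heat supplied = 70912 kJ/min

Q_in = 70900 kJ/min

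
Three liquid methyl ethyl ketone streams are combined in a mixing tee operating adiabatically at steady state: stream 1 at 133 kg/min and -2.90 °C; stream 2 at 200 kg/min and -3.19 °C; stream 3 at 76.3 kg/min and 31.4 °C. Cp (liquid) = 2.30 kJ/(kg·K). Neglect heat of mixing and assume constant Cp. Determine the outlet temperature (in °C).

No heat crosses the boundary, so H_out = H_in.
Σ ṁᵢCp,ᵢTᵢ = 133×2.30×-2.90 + 200×2.30×-3.19 + 76.3×2.30×31.4 = 3155.9
Σ ṁᵢCp,ᵢ = 133×2.30 + 200×2.30 + 76.3×2.30 = 941.39
T_out = 3155.9 / 941.39 = 3.3524 °C

T_out = 3.35 °C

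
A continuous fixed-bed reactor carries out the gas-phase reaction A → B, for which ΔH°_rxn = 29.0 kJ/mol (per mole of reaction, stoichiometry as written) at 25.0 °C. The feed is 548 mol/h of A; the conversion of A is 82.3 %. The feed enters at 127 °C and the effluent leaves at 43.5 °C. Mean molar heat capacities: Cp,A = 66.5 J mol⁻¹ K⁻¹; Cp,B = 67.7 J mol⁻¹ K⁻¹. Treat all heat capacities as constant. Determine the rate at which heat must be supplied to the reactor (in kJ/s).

Extent of reaction ξ = 0.823 × 548 = 451 mol/h
Reaction term: ξ·ΔH°_rxn = 451 × 29.0 = 13079 kJ/h
Sensible, feed 127→25 °C: -3717.1 kJ/h
Outlet flows (mol/h): A 96.996, B 451
Sensible, products 25→43.5 °C: 684.19 kJ/h
Q = ΔH = 10046 kJ/h = 2.7906 kW
Heat supplied = 2.7906 kJ/s

Q_in = 2.79 kJ/s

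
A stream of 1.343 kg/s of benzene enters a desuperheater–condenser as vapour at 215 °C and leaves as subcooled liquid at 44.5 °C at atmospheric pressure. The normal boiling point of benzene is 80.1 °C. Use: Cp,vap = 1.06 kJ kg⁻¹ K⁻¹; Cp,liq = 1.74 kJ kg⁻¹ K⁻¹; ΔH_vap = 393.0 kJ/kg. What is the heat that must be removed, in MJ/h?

vapour 215→80.1 °C: -142.99 kJ/kg
condensation at 80.1 °C: -393 kJ/kg
liquid 80.1→44.5 °C: -61.944 kJ/kg
Δh = -142.99 + -393 + -61.944 = -597.94 kJ/kg
Q = ṁ·Δh = 1.343 kg/s × -597.94 kJ/kg = -803.03 kJ/s
|Q| = 803.03 kW = 2890.9 MJ/h

Q_c = 2890 MJ/h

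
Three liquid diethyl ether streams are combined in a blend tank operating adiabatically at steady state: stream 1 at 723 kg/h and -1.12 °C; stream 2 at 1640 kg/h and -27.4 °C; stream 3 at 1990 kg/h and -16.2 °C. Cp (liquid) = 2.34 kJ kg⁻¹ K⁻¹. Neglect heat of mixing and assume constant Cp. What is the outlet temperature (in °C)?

No heat crosses the boundary, so H_out = H_in.
T_out = Σ ṁᵢCp,ᵢTᵢ / Σ ṁᵢCp,ᵢ
      = -182480 / 10186 = -17.915 °C

T_out = -17.9 °C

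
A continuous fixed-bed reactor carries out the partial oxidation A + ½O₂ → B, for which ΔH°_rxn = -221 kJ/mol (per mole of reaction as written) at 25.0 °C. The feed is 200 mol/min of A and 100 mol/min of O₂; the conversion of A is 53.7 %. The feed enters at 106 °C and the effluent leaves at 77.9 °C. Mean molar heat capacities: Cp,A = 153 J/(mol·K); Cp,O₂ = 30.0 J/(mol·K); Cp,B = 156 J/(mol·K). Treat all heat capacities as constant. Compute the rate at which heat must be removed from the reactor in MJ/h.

Extent of reaction ξ = 0.537 × 200 = 107.4 mol/min
Reaction term: ξ·ΔH°_rxn = 107.4 × -221 = -23735 kJ/min
Sensible, feed 106→25 °C: -2721.6 kJ/min
Outlet flows (mol/min): A 92.6, O₂ 46.3, B 107.4
Sensible, products 25→77.9 °C: 1709.3 kJ/min
Q = ΔH = -24748 kJ/min = -412.46 kW
Heat removed = 1484.9 MJ/h

Q_out = 1480 MJ/h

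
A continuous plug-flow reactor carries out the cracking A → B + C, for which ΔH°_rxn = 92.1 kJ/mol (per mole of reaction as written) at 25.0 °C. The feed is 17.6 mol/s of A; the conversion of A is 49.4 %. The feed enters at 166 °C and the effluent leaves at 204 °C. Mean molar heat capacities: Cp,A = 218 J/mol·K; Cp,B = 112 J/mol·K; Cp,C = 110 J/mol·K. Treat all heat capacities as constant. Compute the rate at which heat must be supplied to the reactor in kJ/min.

Q_in = 57200 kJ/min

Extent of reaction ξ = 0.494 × 17.6 = 8.6944 mol/s
Reaction term: ξ·ΔH°_rxn = 8.6944 × 92.1 = 800.75 kJ/s
Sensible, feed 166→25 °C: -540.99 kJ/s
Outlet flows (mol/s): A 8.9056, B 8.6944, C 8.6944
Sensible, products 25→204 °C: 693.01 kJ/s
Q = ΔH = 952.78 kJ/s = 952.78 kW
Heat supplied = 57167 kJ/min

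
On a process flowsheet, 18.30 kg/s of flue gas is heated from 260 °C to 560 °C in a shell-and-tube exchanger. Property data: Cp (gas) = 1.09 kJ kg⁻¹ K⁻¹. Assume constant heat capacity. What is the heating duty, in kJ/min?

Q = ṁ·Cp·ΔT = 18.30 × 1.09 × (560 − 260) = 5984.1 kJ/s
Heating duty = 359050 kJ/min

Q = 359000 kJ/min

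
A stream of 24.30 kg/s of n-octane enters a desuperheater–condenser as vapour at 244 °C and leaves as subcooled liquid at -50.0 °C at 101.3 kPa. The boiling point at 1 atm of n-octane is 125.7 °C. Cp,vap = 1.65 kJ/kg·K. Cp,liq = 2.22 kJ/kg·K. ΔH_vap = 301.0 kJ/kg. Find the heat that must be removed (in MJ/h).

vapour 244→125.7 °C: -195.19 kJ/kg
condensation at 125.7 °C: -301 kJ/kg
liquid 125.7→-50.0 °C: -390.05 kJ/kg
Δh = -195.19 + -301 + -390.05 = -886.25 kJ/kg
Q = ṁ·Δh = 24.30 kg/s × -886.25 kJ/kg = -21536 kJ/s
|Q| = 21536 kW = 77529 MJ/h

Q_c = 77500 MJ/h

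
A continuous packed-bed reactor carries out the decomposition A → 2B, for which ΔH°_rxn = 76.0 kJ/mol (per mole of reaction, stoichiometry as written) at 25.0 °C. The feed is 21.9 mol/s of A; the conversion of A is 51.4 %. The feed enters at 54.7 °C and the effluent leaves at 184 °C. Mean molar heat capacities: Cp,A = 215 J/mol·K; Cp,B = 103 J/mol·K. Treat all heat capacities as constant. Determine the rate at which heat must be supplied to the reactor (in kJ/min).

Q_in = 86900 kJ/min

Extent of reaction ξ = 0.514 × 21.9 = 11.257 mol/s
Reaction term: ξ·ΔH°_rxn = 11.257 × 76.0 = 855.5 kJ/s
Sensible, feed 54.7→25 °C: -139.84 kJ/s
Outlet flows (mol/s): A 10.643, B 22.513
Sensible, products 25→184 °C: 732.54 kJ/s
Q = ΔH = 1448.2 kJ/s = 1448.2 kW
Heat supplied = 86892 kJ/min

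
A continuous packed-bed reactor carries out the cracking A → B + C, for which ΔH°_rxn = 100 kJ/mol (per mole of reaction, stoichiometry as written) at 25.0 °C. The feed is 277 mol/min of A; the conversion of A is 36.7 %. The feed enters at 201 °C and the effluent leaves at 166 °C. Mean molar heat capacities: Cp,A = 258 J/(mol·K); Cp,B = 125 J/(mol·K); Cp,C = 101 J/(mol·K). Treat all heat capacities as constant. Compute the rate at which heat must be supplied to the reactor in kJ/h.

Q_in = 432000 kJ/h

Extent of reaction ξ = 0.367 × 277 = 101.66 mol/min
Reaction term: ξ·ΔH°_rxn = 101.66 × 100 = 10166 kJ/min
Sensible, feed 201→25 °C: -12578 kJ/min
Outlet flows (mol/min): A 175.34, B 101.66, C 101.66
Sensible, products 25→166 °C: 9618 kJ/min
Q = ΔH = 7205.9 kJ/min = 120.1 kW
Heat supplied = 432350 kJ/h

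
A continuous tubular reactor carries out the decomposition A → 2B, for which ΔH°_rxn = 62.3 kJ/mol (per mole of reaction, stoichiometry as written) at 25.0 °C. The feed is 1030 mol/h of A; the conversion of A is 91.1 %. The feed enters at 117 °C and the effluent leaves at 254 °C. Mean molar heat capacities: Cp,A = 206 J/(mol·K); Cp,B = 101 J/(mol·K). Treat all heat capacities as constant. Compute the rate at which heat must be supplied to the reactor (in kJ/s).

Q_in = 24.1 kJ/s

Extent of reaction ξ = 0.911 × 1030 = 938.33 mol/h
Reaction term: ξ·ΔH°_rxn = 938.33 × 62.3 = 58458 kJ/h
Sensible, feed 117→25 °C: -19521 kJ/h
Outlet flows (mol/h): A 91.67, B 1876.7
Sensible, products 25→254 °C: 47730 kJ/h
Q = ΔH = 86667 kJ/h = 24.074 kW
Heat supplied = 24.074 kJ/s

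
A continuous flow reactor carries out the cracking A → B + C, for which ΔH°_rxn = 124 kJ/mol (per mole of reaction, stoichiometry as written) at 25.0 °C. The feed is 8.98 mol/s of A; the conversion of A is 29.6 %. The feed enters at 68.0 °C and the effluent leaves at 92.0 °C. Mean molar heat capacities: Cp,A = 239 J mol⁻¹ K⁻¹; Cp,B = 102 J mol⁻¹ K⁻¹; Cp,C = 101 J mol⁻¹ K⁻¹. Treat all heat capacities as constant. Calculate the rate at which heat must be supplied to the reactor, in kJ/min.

Q_in = 22500 kJ/min

Extent of reaction ξ = 0.296 × 8.98 = 2.6581 mol/s
Reaction term: ξ·ΔH°_rxn = 2.6581 × 124 = 329.6 kJ/s
Sensible, feed 68.0→25 °C: -92.287 kJ/s
Outlet flows (mol/s): A 6.3219, B 2.6581, C 2.6581
Sensible, products 25→92.0 °C: 137.39 kJ/s
Q = ΔH = 374.7 kJ/s = 374.7 kW
Heat supplied = 22482 kJ/min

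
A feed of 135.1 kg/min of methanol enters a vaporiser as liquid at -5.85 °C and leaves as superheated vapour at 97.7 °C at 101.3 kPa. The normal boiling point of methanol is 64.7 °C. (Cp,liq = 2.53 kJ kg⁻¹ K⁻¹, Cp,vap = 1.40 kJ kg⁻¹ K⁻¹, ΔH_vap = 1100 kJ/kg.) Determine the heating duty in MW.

Q = 2.98 MW

liquid -5.85→64.7 °C: 178.49 kJ/kg
vaporisation at 64.7 °C: 1100 kJ/kg
vapour 64.7→97.7 °C: 46.2 kJ/kg
Δh = 178.49 + 1100 + 46.2 = 1324.7 kJ/kg
Q = ṁ·Δh = 135.1 kg/min × 1324.7 kJ/kg = 178970 kJ/min
|Q| = 2982.8 kW = 2.9828 MW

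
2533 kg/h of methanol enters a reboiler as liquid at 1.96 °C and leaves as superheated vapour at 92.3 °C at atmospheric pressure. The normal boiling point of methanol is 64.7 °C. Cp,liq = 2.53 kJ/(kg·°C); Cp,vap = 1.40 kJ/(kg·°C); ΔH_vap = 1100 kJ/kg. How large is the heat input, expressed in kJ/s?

liquid 1.96→64.7 °C: 158.73 kJ/kg
vaporisation at 64.7 °C: 1100 kJ/kg
vapour 64.7→92.3 °C: 38.64 kJ/kg
Δh = 158.73 + 1100 + 38.64 = 1297.4 kJ/kg
Q = ṁ·Δh = 2533 kg/h × 1297.4 kJ/kg = 3.2862e+06 kJ/h
|Q| = 912.85 kW

Q = 913 kJ/s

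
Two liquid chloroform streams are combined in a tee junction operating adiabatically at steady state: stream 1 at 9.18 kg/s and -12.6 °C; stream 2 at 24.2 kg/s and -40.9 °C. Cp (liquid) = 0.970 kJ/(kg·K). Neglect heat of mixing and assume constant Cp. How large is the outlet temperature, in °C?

T_out = -33.1 °C

Adiabatic, steady state ⇒ Σ ṁᵢCp,ᵢ(T_out − Tᵢ) = 0
T_out = Σ ṁᵢCp,ᵢTᵢ / Σ ṁᵢCp,ᵢ
      = -1072.3 / 32.379 = -33.117 °C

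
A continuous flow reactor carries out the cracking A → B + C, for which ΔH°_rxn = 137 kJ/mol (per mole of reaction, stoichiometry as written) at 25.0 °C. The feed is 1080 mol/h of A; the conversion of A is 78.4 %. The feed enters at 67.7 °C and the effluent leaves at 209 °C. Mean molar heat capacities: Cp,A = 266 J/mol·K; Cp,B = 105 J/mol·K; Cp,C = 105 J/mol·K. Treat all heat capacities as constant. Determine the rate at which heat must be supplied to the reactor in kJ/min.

Q_in = 2460 kJ/min

Extent of reaction ξ = 0.784 × 1080 = 846.72 mol/h
Reaction term: ξ·ΔH°_rxn = 846.72 × 137 = 116000 kJ/h
Sensible, feed 67.7→25 °C: -12267 kJ/h
Outlet flows (mol/h): A 233.28, B 846.72, C 846.72
Sensible, products 25→209 °C: 44135 kJ/h
Q = ΔH = 147870 kJ/h = 41.075 kW
Heat supplied = 2464.5 kJ/min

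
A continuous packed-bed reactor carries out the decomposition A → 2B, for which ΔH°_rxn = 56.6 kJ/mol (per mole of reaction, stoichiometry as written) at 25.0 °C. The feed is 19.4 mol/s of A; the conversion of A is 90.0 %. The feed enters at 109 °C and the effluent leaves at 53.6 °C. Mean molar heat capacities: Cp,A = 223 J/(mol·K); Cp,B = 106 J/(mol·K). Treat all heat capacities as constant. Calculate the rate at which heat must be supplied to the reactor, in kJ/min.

Q_in = 44600 kJ/min

Extent of reaction ξ = 0.900 × 19.4 = 17.46 mol/s
Reaction term: ξ·ΔH°_rxn = 17.46 × 56.6 = 988.24 kJ/s
Sensible, feed 109→25 °C: -363.4 kJ/s
Outlet flows (mol/s): A 1.94, B 34.92
Sensible, products 25→53.6 °C: 118.24 kJ/s
Q = ΔH = 743.07 kJ/s = 743.07 kW
Heat supplied = 44584 kJ/min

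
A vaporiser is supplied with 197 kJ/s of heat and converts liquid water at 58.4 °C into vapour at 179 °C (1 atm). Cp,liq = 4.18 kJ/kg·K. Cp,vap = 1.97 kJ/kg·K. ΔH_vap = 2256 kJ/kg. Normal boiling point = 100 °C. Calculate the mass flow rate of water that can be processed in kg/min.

ṁ = 4.57 kg/min

Δh = 4.18×(100−58.4) + 2256 + 1.97×(179−100) = 2585.5 kJ/kg
Q = 197 kJ/s = 197 kJ/s = 11820 kJ/min
ṁ = Q/Δh = 11820 / 2585.5 = 4.5716 kg/min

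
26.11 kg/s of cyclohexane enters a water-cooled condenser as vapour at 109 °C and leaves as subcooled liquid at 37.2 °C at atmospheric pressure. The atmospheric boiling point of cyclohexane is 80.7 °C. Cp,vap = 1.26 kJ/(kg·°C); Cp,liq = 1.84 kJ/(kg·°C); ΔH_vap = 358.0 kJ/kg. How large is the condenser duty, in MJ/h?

vapour 109→80.7 °C: -35.658 kJ/kg
condensation at 80.7 °C: -358 kJ/kg
liquid 80.7→37.2 °C: -80.04 kJ/kg
Δh = -35.658 + -358 + -80.04 = -473.7 kJ/kg
Q = ṁ·Δh = 26.11 kg/s × -473.7 kJ/kg = -12368 kJ/s
|Q| = 12368 kW = 44526 MJ/h

Q_c = 44500 MJ/h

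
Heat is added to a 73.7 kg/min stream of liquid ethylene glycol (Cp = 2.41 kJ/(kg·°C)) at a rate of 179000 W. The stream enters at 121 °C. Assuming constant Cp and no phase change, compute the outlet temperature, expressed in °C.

T_out = 181 °C

Q = 179000 W = 10740 kJ/min
ΔT = Q/(ṁ·Cp) = 10740/(73.7×2.41) = 60.467 K
T_out = 121 + 60.467 = 181.47 °C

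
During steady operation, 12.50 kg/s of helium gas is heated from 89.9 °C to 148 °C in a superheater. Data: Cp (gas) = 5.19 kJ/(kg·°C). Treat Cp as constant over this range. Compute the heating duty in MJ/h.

Q = ṁ·Cp·ΔT = 12.50 × 5.19 × (148 − 89.9) = 3769.2 kJ/s
Heating duty = 13569 MJ/h

Q = 13600 MJ/h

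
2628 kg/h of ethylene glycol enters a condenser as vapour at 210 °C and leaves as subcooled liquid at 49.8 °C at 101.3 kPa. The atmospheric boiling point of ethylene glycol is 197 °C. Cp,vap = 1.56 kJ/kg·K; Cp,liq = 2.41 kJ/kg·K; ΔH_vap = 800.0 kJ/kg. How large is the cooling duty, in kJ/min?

Q_c = 51500 kJ/min

vapour 210→197 °C: -20.28 kJ/kg
condensation at 197 °C: -800 kJ/kg
liquid 197→49.8 °C: -354.75 kJ/kg
Δh = -20.28 + -800 + -354.75 = -1175 kJ/kg
Q = ṁ·Δh = 2628 kg/h × -1175 kJ/kg = -3.088e+06 kJ/h
|Q| = 857.77 kW = 51466 kJ/min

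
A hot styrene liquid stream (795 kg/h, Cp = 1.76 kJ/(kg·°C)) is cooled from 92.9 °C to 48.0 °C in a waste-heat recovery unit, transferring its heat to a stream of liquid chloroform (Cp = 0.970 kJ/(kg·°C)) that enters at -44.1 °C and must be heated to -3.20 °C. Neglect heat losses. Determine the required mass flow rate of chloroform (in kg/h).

ṁ_c = 1580 kg/h

Heat released by hot stream: Q = 795 × 1.76 × (92.9 − 48.0) = 62824 kJ/h
Energy balance on cold side (adiabatic exchanger): Q = ṁ_c·Cp_c·(T_c,out − T_c,in)
ṁ_c = 62824 / [0.970 × (-3.20 − -44.1)] = 1583.5 kg/h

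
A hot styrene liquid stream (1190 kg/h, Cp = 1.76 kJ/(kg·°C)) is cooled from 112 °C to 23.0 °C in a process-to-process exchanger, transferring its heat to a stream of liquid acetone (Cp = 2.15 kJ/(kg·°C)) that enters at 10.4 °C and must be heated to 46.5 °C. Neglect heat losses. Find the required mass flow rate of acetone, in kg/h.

ṁ_c = 2400 kg/h

Heat released by hot stream: Q = 1190 × 1.76 × (112 − 23.0) = 186400 kJ/h
Energy balance on cold side (adiabatic exchanger): Q = ṁ_c·Cp_c·(T_c,out − T_c,in)
ṁ_c = 186400 / [2.15 × (46.5 − 10.4)] = 2401.6 kg/h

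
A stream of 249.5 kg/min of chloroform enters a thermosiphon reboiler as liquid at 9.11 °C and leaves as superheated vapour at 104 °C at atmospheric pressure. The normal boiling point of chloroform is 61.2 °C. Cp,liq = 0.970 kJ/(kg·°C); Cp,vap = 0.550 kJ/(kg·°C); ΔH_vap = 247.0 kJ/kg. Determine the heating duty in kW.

liquid 9.11→61.2 °C: 50.527 kJ/kg
vaporisation at 61.2 °C: 247 kJ/kg
vapour 61.2→104 °C: 23.54 kJ/kg
Δh = 50.527 + 247 + 23.54 = 321.07 kJ/kg
Q = ṁ·Δh = 249.5 kg/min × 321.07 kJ/kg = 80106 kJ/min
|Q| = 1335.1 kW

Q = 1340 kW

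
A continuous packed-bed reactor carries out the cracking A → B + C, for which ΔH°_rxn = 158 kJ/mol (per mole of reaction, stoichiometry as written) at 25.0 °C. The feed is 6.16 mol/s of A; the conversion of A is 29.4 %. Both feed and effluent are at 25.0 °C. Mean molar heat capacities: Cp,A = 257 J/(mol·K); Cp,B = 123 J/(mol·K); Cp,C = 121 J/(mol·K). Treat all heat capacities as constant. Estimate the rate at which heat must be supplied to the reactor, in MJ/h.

Extent of reaction ξ = 0.294 × 6.16 = 1.811 mol/s
Reaction term: ξ·ΔH°_rxn = 1.811 × 158 = 286.14 kJ/s
Q = ΔH = 286.14 kJ/s = 286.14 kW
Heat supplied = 1030.1 MJ/h

Q_in = 1030 MJ/h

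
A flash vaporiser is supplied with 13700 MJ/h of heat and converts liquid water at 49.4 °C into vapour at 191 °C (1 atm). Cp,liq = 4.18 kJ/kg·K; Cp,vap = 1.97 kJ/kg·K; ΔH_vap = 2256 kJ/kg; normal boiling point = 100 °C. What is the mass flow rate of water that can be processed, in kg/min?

ṁ = 86.3 kg/min

Δh = 4.18×(100−49.4) + 2256 + 1.97×(191−100) = 2646.8 kJ/kg
Q = 13700 MJ/h = 3805.6 kJ/s = 228330 kJ/min
ṁ = Q/Δh = 228330 / 2646.8 = 86.268 kg/min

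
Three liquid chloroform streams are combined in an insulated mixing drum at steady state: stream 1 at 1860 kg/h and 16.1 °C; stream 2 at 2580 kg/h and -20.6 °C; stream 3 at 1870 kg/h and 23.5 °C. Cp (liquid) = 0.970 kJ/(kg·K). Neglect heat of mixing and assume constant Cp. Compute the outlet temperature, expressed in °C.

T_out = 3.29 °C

Adiabatic, steady state ⇒ Σ ṁᵢCp,ᵢ(T_out − Tᵢ) = 0
T_out = Σ ṁᵢCp,ᵢTᵢ / Σ ṁᵢCp,ᵢ
      = 20121 / 6120.7 = 3.2873 °C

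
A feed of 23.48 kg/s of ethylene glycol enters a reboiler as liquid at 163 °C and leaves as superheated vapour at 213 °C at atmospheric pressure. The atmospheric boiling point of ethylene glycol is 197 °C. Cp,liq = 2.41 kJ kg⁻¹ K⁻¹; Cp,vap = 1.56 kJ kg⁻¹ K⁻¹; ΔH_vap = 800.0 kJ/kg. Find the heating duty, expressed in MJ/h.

Q = 76700 MJ/h

liquid 163→197 °C: 81.94 kJ/kg
vaporisation at 197 °C: 800 kJ/kg
vapour 197→213 °C: 24.96 kJ/kg
Δh = 81.94 + 800 + 24.96 = 906.9 kJ/kg
Q = ṁ·Δh = 23.48 kg/s × 906.9 kJ/kg = 21294 kJ/s
|Q| = 21294 kW = 76658 MJ/h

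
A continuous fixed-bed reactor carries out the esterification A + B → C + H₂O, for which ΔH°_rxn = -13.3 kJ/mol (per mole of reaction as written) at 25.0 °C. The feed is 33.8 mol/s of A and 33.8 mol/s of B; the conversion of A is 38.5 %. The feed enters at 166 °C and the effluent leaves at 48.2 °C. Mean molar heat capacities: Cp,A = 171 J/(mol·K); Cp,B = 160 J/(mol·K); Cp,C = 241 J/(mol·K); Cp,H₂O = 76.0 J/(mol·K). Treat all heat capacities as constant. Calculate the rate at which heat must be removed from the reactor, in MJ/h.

Extent of reaction ξ = 0.385 × 33.8 = 13.013 mol/s
Reaction term: ξ·ΔH°_rxn = 13.013 × -13.3 = -173.07 kJ/s
Sensible, feed 166→25 °C: -1577.5 kJ/s
Outlet flows (mol/s): A 20.787, B 20.787, C 13.013, H₂O 13.013
Sensible, products 25→48.2 °C: 255.33 kJ/s
Q = ΔH = -1495.2 kJ/s = -1495.2 kW
Heat removed = 5382.8 MJ/h

Q_out = 5380 MJ/h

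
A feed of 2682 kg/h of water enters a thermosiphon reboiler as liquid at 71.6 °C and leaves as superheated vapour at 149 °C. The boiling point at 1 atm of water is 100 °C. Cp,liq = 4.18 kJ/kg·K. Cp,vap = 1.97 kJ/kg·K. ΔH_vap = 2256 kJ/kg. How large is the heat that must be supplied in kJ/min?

liquid 71.6→100 °C: 118.71 kJ/kg
vaporisation at 100 °C: 2256 kJ/kg
vapour 100→149 °C: 96.53 kJ/kg
Δh = 118.71 + 2256 + 96.53 = 2471.2 kJ/kg
Q = ṁ·Δh = 2682 kg/h × 2471.2 kJ/kg = 6.6279e+06 kJ/h
|Q| = 1841.1 kW = 110460 kJ/min

Q = 110000 kJ/min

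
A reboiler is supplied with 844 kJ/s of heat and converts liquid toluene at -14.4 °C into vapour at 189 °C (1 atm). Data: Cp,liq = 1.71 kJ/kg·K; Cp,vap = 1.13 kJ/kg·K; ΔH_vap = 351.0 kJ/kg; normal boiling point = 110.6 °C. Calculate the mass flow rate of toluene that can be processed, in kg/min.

Δh = 1.71×(110.6−-14.4) + 351.0 + 1.13×(189−110.6) = 653.34 kJ/kg
Q = 844 kJ/s = 844 kJ/s = 50640 kJ/min
ṁ = Q/Δh = 50640 / 653.34 = 77.509 kg/min

ṁ = 77.5 kg/min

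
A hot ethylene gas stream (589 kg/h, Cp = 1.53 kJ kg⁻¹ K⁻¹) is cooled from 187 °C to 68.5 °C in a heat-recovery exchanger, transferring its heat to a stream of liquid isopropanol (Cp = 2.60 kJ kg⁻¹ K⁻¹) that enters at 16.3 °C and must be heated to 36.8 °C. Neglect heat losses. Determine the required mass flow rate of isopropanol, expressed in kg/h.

Heat released by hot stream: Q = 589 × 1.53 × (187 − 68.5) = 106790 kJ/h
Energy balance on cold side (adiabatic exchanger): Q = ṁ_c·Cp_c·(T_c,out − T_c,in)
ṁ_c = 106790 / [2.60 × (36.8 − 16.3)] = 2003.5 kg/h

ṁ_c = 2000 kg/h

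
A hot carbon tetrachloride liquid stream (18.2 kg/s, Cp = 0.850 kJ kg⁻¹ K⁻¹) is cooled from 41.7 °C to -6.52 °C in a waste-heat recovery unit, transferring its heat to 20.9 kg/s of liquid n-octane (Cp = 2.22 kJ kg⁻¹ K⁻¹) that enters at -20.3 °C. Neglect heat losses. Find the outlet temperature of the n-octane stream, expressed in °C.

Heat released by hot stream: Q = 18.2 × 0.850 × (41.7 − -6.52) = 745.96 kJ/s
Energy balance on cold side (adiabatic exchanger): Q = ṁ_c·Cp_c·(T_c,out − T_c,in)
T_c,out = -20.3 + 745.96/(20.9 × 2.22) = -4.2225 °C

T_c,out = -4.22 °C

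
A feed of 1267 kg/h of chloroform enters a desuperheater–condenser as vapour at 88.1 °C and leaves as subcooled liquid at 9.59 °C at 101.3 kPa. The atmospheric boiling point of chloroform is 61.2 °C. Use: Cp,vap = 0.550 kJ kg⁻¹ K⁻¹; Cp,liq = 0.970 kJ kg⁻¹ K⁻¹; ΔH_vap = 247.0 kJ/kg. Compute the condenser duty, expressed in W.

Q_c = 110000 W

vapour 88.1→61.2 °C: -14.795 kJ/kg
condensation at 61.2 °C: -247 kJ/kg
liquid 61.2→9.59 °C: -50.062 kJ/kg
Δh = -14.795 + -247 + -50.062 = -311.86 kJ/kg
Q = ṁ·Δh = 1267 kg/h × -311.86 kJ/kg = -395120 kJ/h
|Q| = 109.76 kW = 109760 W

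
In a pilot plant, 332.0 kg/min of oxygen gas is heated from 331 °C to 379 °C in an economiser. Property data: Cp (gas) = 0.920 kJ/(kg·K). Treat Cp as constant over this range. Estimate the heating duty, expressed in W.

Q = ṁ·Cp·ΔT = 332.0 × 0.920 × (379 − 331) = 14661 kJ/min
Converting: 14661 / 60 s = 244.35 kW
Heating duty = 244350 W

Q = 244000 W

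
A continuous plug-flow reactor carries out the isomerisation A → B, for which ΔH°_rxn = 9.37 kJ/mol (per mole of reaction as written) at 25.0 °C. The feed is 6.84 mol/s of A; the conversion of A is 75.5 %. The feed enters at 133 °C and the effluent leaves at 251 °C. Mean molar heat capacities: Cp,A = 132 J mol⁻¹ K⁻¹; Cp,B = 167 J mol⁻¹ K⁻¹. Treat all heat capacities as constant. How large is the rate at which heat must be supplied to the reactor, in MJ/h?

Extent of reaction ξ = 0.755 × 6.84 = 5.1642 mol/s
Reaction term: ξ·ΔH°_rxn = 5.1642 × 9.37 = 48.389 kJ/s
Sensible, feed 133→25 °C: -97.511 kJ/s
Outlet flows (mol/s): A 1.6758, B 5.1642
Sensible, products 25→251 °C: 244.9 kJ/s
Q = ΔH = 195.78 kJ/s = 195.78 kW
Heat supplied = 704.8 MJ/h

Q_in = 705 MJ/h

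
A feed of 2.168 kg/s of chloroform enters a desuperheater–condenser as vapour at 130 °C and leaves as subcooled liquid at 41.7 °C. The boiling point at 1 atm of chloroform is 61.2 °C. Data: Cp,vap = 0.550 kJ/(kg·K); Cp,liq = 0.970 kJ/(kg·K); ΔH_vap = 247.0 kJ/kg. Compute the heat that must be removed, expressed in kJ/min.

vapour 130→61.2 °C: -37.84 kJ/kg
condensation at 61.2 °C: -247 kJ/kg
liquid 61.2→41.7 °C: -18.915 kJ/kg
Δh = -37.84 + -247 + -18.915 = -303.75 kJ/kg
Q = ṁ·Δh = 2.168 kg/s × -303.75 kJ/kg = -658.54 kJ/s
|Q| = 658.54 kW = 39512 kJ/min

Q_c = 39500 kJ/min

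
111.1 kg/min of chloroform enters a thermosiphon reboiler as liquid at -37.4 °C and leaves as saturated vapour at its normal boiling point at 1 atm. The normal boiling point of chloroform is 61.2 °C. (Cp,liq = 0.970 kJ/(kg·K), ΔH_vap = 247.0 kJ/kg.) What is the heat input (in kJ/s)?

Q = 634 kJ/s

liquid -37.4→61.2 °C: 95.642 kJ/kg
vaporisation at 61.2 °C: 247 kJ/kg
Δh = 95.642 + 247 = 342.64 kJ/kg
Q = ṁ·Δh = 111.1 kg/min × 342.64 kJ/kg = 38068 kJ/min
|Q| = 634.46 kW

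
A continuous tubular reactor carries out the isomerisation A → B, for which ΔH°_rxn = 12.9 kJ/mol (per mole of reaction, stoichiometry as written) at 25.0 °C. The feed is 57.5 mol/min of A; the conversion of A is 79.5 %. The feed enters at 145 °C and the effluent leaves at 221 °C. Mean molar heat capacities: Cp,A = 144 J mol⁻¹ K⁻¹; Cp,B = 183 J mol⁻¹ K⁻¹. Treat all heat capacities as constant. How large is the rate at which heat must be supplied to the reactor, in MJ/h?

Q_in = 94.1 MJ/h

Extent of reaction ξ = 0.795 × 57.5 = 45.713 mol/min
Reaction term: ξ·ΔH°_rxn = 45.713 × 12.9 = 589.69 kJ/min
Sensible, feed 145→25 °C: -993.6 kJ/min
Outlet flows (mol/min): A 11.787, B 45.713
Sensible, products 25→221 °C: 1972.3 kJ/min
Q = ΔH = 1568.4 kJ/min = 26.14 kW
Heat supplied = 94.104 MJ/h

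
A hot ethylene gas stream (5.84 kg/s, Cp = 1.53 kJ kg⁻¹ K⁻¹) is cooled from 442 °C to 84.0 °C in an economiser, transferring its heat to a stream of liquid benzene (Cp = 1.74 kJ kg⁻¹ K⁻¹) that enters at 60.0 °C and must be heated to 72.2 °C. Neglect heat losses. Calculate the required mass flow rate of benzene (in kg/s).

Heat released by hot stream: Q = 5.84 × 1.53 × (442 − 84.0) = 3198.8 kJ/s
Energy balance on cold side (adiabatic exchanger): Q = ṁ_c·Cp_c·(T_c,out − T_c,in)
ṁ_c = 3198.8 / [1.74 × (72.2 − 60.0)] = 150.69 kg/s

ṁ_c = 151 kg/s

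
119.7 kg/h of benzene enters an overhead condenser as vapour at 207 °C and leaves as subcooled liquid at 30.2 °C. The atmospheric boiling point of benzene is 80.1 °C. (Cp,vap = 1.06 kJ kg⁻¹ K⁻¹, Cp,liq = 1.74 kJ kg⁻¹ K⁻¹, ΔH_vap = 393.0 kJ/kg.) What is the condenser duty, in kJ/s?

vapour 207→80.1 °C: -134.51 kJ/kg
condensation at 80.1 °C: -393 kJ/kg
liquid 80.1→30.2 °C: -86.826 kJ/kg
Δh = -134.51 + -393 + -86.826 = -614.34 kJ/kg
Q = ṁ·Δh = 119.7 kg/h × -614.34 kJ/kg = -73536 kJ/h
|Q| = 20.427 kW

Q_c = 20.4 kJ/s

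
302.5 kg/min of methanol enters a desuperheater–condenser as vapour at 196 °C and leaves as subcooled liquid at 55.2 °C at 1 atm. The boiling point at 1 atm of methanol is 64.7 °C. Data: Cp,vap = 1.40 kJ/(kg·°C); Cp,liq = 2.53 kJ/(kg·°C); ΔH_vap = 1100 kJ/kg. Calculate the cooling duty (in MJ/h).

vapour 196→64.7 °C: -183.82 kJ/kg
condensation at 64.7 °C: -1100 kJ/kg
liquid 64.7→55.2 °C: -24.035 kJ/kg
Δh = -183.82 + -1100 + -24.035 = -1307.9 kJ/kg
Q = ṁ·Δh = 302.5 kg/min × -1307.9 kJ/kg = -395630 kJ/min
|Q| = 6593.8 kW = 23738 MJ/h

Q_c = 23700 MJ/h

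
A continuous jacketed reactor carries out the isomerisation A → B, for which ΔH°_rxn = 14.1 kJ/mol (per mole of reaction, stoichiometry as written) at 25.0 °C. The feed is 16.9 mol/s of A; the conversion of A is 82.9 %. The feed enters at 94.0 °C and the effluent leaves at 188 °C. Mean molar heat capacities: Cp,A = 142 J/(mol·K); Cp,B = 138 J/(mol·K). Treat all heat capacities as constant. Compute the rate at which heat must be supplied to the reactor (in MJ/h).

Q_in = 1490 MJ/h

Extent of reaction ξ = 0.829 × 16.9 = 14.01 mol/s
Reaction term: ξ·ΔH°_rxn = 14.01 × 14.1 = 197.54 kJ/s
Sensible, feed 94.0→25 °C: -165.59 kJ/s
Outlet flows (mol/s): A 2.8899, B 14.01
Sensible, products 25→188 °C: 382.03 kJ/s
Q = ΔH = 413.99 kJ/s = 413.99 kW
Heat supplied = 1490.4 MJ/h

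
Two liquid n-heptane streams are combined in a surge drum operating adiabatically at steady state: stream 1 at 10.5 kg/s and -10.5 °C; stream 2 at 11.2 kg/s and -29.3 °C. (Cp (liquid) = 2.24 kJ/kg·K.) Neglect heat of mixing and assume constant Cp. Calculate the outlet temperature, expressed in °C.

T_out = -20.2 °C

Adiabatic, steady state ⇒ Σ ṁᵢCp,ᵢ(T_out − Tᵢ) = 0
Σ ṁᵢCp,ᵢTᵢ = 10.5×2.24×-10.5 + 11.2×2.24×-29.3 = -982.04
Σ ṁᵢCp,ᵢ = 10.5×2.24 + 11.2×2.24 = 48.608
T_out = -982.04 / 48.608 = -20.203 °C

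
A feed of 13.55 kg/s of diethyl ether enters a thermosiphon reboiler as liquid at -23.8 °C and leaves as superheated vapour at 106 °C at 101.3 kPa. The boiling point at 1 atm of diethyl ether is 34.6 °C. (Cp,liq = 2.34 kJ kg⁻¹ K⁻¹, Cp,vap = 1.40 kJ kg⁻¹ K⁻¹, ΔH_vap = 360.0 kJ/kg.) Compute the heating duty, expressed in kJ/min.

Q = 485000 kJ/min

liquid -23.8→34.6 °C: 136.66 kJ/kg
vaporisation at 34.6 °C: 360 kJ/kg
vapour 34.6→106 °C: 99.96 kJ/kg
Δh = 136.66 + 360 + 99.96 = 596.62 kJ/kg
Q = ṁ·Δh = 13.55 kg/s × 596.62 kJ/kg = 8084.1 kJ/s
|Q| = 8084.1 kW = 485050 kJ/min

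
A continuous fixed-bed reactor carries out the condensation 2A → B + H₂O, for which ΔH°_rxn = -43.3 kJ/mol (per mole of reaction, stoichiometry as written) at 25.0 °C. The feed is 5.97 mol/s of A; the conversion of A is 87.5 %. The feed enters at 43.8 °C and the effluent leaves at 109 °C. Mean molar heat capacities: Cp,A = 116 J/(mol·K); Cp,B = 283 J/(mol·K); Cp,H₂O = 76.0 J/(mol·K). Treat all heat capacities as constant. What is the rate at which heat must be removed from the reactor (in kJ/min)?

Q_out = 2400 kJ/min

Extent of reaction ξ = 0.875 × 5.97 / 2 = 2.6119 mol/s
Reaction term: ξ·ΔH°_rxn = 2.6119 × -43.3 = -113.09 kJ/s
Sensible, feed 43.8→25 °C: -13.019 kJ/s
Outlet flows (mol/s): A 0.74625, B 2.6119, H₂O 2.6119
Sensible, products 25→109 °C: 86.035 kJ/s
Q = ΔH = -40.078 kJ/s = -40.078 kW
Heat removed = 2404.7 kJ/min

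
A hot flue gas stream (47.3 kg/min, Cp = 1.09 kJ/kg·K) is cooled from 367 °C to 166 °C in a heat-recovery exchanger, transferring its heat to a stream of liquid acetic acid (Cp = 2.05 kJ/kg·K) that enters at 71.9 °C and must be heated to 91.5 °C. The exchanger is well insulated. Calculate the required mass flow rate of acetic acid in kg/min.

Heat released by hot stream: Q = 47.3 × 1.09 × (367 − 166) = 10363 kJ/min
Energy balance on cold side (adiabatic exchanger): Q = ṁ_c·Cp_c·(T_c,out − T_c,in)
ṁ_c = 10363 / [2.05 × (91.5 − 71.9)] = 257.91 kg/min

ṁ_c = 258 kg/min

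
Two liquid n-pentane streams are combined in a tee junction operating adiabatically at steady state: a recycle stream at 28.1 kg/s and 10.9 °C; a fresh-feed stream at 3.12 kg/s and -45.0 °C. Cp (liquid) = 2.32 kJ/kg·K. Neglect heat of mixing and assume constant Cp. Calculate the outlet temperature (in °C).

Energy balance with Q = 0: Σ ṁᵢCp,ᵢ(T_out − Tᵢ) = 0
T_out = Σ ṁᵢCp,ᵢTᵢ / Σ ṁᵢCp,ᵢ
      = 384.86 / 72.43 = 5.3136 °C

T_out = 5.31 °C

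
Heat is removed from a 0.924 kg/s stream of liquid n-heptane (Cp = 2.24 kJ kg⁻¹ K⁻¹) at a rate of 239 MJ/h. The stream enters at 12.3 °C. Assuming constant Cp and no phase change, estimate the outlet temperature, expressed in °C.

T_out = -19.8 °C

Q = 239 MJ/h = 66.389 kJ/s
ΔT = Q/(ṁ·Cp) = 66.389/(0.924×2.24) = 32.076 K
T_out = 12.3 − 32.076 = -19.776 °C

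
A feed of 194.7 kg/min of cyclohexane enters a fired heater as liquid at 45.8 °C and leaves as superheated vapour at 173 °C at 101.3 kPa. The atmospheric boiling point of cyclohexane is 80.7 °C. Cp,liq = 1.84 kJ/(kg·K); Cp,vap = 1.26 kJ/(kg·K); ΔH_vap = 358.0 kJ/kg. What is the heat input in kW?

liquid 45.8→80.7 °C: 64.216 kJ/kg
vaporisation at 80.7 °C: 358 kJ/kg
vapour 80.7→173 °C: 116.3 kJ/kg
Δh = 64.216 + 358 + 116.3 = 538.51 kJ/kg
Q = ṁ·Δh = 194.7 kg/min × 538.51 kJ/kg = 104850 kJ/min
|Q| = 1747.5 kW

Q = 1750 kW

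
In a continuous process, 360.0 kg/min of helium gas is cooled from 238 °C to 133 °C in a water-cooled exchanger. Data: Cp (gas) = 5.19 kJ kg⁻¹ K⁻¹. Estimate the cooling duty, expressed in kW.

Q_c = 3270 kW

Q = ṁ·Cp·ΔT = 360.0 × 5.19 × (133 − 238) = -196180 kJ/min
Converting: 196180 / 60 s = 3269.7 kW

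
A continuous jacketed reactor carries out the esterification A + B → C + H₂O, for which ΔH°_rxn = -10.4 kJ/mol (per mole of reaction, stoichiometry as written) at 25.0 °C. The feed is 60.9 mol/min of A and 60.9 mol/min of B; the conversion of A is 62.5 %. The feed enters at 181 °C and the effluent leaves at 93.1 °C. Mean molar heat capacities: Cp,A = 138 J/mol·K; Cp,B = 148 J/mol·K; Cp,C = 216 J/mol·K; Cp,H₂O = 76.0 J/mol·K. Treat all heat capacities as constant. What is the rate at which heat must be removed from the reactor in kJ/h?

Q_out = 115000 kJ/h

Extent of reaction ξ = 0.625 × 60.9 = 38.062 mol/min
Reaction term: ξ·ΔH°_rxn = 38.062 × -10.4 = -395.85 kJ/min
Sensible, feed 181→25 °C: -2717.1 kJ/min
Outlet flows (mol/min): A 22.837, B 22.837, C 38.062, H₂O 38.062
Sensible, products 25→93.1 °C: 1201.7 kJ/min
Q = ΔH = -1911.3 kJ/min = -31.855 kW
Heat removed = 114680 kJ/h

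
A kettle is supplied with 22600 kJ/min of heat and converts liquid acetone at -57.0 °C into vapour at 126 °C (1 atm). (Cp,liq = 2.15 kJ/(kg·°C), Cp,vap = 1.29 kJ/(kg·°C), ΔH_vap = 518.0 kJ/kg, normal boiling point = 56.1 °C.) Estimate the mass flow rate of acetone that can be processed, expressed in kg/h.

Δh = 2.15×(56.1−-57.0) + 518.0 + 1.29×(126−56.1) = 851.34 kJ/kg
Q = 22600 kJ/min = 376.67 kJ/s = 1.356e+06 kJ/h
ṁ = Q/Δh = 1.356e+06 / 851.34 = 1592.8 kg/h

ṁ = 1590 kg/h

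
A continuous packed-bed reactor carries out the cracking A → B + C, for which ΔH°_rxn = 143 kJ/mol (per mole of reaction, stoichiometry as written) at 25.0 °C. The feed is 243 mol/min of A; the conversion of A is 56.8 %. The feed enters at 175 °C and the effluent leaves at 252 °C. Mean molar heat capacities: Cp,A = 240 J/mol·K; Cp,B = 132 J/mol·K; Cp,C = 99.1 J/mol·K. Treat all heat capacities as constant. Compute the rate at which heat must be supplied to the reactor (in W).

Q_in = 399000 W

Extent of reaction ξ = 0.568 × 243 = 138.02 mol/min
Reaction term: ξ·ΔH°_rxn = 138.02 × 143 = 19737 kJ/min
Sensible, feed 175→25 °C: -8748 kJ/min
Outlet flows (mol/min): A 104.98, B 138.02, C 138.02
Sensible, products 25→252 °C: 12960 kJ/min
Q = ΔH = 23949 kJ/min = 399.15 kW
Heat supplied = 399150 W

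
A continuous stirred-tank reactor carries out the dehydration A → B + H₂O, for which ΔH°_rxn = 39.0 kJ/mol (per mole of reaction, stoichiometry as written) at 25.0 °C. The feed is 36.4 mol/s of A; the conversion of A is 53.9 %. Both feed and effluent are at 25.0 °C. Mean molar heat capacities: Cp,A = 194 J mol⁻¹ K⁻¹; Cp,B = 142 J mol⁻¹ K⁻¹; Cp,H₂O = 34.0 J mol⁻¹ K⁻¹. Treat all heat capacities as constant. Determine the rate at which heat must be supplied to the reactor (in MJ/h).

Extent of reaction ξ = 0.539 × 36.4 = 19.62 mol/s
Reaction term: ξ·ΔH°_rxn = 19.62 × 39.0 = 765.16 kJ/s
Q = ΔH = 765.16 kJ/s = 765.16 kW
Heat supplied = 2754.6 MJ/h

Q_in = 2750 MJ/h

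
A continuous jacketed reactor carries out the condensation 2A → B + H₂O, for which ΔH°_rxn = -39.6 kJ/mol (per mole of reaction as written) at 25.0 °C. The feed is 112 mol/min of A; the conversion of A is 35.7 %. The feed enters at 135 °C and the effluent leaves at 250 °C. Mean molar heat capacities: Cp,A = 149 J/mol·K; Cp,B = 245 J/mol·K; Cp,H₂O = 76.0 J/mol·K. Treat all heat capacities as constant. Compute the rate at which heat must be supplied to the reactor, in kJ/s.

Q_in = 20.5 kJ/s

Extent of reaction ξ = 0.357 × 112 / 2 = 19.992 mol/min
Reaction term: ξ·ΔH°_rxn = 19.992 × -39.6 = -791.68 kJ/min
Sensible, feed 135→25 °C: -1835.7 kJ/min
Outlet flows (mol/min): A 72.016, B 19.992, H₂O 19.992
Sensible, products 25→250 °C: 3858.3 kJ/min
Q = ΔH = 1230.9 kJ/min = 20.515 kW
Heat supplied = 20.515 kJ/s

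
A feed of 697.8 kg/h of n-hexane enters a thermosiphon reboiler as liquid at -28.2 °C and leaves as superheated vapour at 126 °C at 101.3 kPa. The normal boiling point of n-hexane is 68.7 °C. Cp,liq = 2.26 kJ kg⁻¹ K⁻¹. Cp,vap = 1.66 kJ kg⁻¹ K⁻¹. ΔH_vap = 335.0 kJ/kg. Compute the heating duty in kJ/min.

liquid -28.2→68.7 °C: 218.99 kJ/kg
vaporisation at 68.7 °C: 335 kJ/kg
vapour 68.7→126 °C: 95.118 kJ/kg
Δh = 218.99 + 335 + 95.118 = 649.11 kJ/kg
Q = ṁ·Δh = 697.8 kg/h × 649.11 kJ/kg = 452950 kJ/h
|Q| = 125.82 kW = 7549.2 kJ/min

Q = 7550 kJ/min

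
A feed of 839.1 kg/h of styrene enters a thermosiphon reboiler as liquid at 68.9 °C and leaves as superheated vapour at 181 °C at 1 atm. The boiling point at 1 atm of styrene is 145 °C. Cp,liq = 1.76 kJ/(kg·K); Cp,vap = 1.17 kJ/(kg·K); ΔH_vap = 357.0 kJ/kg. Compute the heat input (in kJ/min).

Q = 7450 kJ/min

liquid 68.9→145 °C: 133.94 kJ/kg
vaporisation at 145 °C: 357 kJ/kg
vapour 145→181 °C: 42.12 kJ/kg
Δh = 133.94 + 357 + 42.12 = 533.06 kJ/kg
Q = ṁ·Δh = 839.1 kg/h × 533.06 kJ/kg = 447290 kJ/h
|Q| = 124.25 kW = 7454.8 kJ/min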